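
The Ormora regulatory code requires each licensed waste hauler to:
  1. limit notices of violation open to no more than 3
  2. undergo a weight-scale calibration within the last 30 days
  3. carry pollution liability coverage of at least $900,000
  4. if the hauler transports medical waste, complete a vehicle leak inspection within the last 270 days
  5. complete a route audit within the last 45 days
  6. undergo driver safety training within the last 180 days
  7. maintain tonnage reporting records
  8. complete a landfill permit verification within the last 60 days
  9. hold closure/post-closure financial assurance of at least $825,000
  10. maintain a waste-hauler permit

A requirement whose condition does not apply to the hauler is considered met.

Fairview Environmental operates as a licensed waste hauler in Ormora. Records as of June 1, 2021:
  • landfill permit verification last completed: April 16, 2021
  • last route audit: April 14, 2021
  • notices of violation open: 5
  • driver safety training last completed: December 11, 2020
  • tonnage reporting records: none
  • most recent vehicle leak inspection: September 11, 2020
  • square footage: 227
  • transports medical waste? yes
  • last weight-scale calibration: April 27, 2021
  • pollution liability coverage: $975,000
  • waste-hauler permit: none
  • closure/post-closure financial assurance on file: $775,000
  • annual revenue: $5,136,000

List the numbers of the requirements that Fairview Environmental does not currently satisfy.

1. notices of violation open 5 > 3 → not met
2. weight-scale calibration 35 days ago vs limit 30 → not met
3. pollution liability coverage $975,000 ≥ $900,000 → met
4. condition 'transports medical waste' holds; vehicle leak inspection 263 days ago vs limit 270 → met
5. route audit 48 days ago vs limit 45 → not met
6. driver safety training 172 days ago vs limit 180 → met
7. tonnage reporting records absent → not met
8. landfill permit verification 46 days ago vs limit 60 → met
9. closure/post-closure financial assurance $775,000 < $825,000 → not met
10. waste-hauler permit absent → not met
Not met: 1, 2, 5, 7, 9, 10

1, 2, 5, 7, 9, 10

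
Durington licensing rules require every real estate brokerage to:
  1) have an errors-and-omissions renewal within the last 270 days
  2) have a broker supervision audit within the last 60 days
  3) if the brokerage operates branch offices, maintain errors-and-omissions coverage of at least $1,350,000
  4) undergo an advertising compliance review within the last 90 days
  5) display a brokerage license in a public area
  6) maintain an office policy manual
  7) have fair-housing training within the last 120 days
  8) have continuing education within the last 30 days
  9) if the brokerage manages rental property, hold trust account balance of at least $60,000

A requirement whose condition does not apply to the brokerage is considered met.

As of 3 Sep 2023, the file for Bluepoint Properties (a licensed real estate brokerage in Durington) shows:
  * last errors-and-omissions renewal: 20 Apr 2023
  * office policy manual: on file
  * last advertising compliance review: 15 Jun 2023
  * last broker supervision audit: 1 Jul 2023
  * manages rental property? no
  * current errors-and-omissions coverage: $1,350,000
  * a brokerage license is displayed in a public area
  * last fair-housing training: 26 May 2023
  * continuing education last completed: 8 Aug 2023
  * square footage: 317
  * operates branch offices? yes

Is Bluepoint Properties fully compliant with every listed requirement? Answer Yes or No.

No

1. errors-and-omissions renewal 136 days ago vs limit 270 → met
2. broker supervision audit 64 days ago vs limit 60 → not met
3. condition 'operates branch offices' holds; errors-and-omissions coverage $1,350,000 ≥ $1,350,000 → met
4. advertising compliance review 80 days ago vs limit 90 → met
5. brokerage license present → met
6. office policy manual present → met
7. fair-housing training 100 days ago vs limit 120 → met
8. continuing education 26 days ago vs limit 30 → met
9. condition 'manages rental property' does not hold → requirement n/a → met
Not met: 2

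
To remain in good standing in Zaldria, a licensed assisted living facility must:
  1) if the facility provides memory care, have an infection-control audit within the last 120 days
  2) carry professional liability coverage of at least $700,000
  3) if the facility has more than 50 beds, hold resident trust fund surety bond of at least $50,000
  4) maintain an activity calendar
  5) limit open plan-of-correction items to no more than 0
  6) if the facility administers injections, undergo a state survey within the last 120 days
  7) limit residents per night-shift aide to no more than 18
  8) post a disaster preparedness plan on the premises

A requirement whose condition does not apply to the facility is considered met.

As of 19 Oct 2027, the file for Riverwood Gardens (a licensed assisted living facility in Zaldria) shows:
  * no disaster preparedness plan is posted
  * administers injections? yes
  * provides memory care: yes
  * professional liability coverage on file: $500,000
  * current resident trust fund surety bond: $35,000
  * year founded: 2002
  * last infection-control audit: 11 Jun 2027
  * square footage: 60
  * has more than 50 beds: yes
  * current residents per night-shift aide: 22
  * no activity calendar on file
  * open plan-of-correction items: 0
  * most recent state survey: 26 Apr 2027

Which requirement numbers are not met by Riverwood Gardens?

1. condition 'provides memory care' holds; infection-control audit 130 days ago vs limit 120 → not met
2. professional liability coverage $500,000 < $700,000 → not met
3. condition 'has more than 50 beds' holds; resident trust fund surety bond $35,000 < $50,000 → not met
4. activity calendar absent → not met
5. open plan-of-correction items 0 ≤ 0 → met
6. condition 'administers injections' holds; state survey 176 days ago vs limit 120 → not met
7. residents per night-shift aide 22 > 18 → not met
8. disaster preparedness plan absent → not met
Not met: 1, 2, 3, 4, 6, 7, 8

1, 2, 3, 4, 6, 7, 8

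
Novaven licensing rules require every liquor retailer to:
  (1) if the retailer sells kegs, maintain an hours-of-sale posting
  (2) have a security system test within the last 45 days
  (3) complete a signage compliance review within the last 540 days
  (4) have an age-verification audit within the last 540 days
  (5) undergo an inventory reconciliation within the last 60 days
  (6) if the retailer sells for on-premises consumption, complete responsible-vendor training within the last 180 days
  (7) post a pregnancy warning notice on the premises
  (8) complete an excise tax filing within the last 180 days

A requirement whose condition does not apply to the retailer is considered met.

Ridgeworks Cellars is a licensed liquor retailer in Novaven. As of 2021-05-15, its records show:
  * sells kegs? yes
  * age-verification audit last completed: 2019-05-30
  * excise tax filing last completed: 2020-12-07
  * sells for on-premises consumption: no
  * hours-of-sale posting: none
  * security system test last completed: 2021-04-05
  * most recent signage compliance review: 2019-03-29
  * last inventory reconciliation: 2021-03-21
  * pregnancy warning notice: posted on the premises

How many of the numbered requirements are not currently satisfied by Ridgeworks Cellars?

3

1. condition 'sells kegs' holds; hours-of-sale posting absent → not met
2. security system test 40 days ago vs limit 45 → met
3. signage compliance review 778 days ago vs limit 540 → not met
4. age-verification audit 716 days ago vs limit 540 → not met
5. inventory reconciliation 55 days ago vs limit 60 → met
6. condition 'sells for on-premises consumption' does not hold → requirement n/a → met
7. pregnancy warning notice present → met
8. excise tax filing 159 days ago vs limit 180 → met
Not met: 3 of 8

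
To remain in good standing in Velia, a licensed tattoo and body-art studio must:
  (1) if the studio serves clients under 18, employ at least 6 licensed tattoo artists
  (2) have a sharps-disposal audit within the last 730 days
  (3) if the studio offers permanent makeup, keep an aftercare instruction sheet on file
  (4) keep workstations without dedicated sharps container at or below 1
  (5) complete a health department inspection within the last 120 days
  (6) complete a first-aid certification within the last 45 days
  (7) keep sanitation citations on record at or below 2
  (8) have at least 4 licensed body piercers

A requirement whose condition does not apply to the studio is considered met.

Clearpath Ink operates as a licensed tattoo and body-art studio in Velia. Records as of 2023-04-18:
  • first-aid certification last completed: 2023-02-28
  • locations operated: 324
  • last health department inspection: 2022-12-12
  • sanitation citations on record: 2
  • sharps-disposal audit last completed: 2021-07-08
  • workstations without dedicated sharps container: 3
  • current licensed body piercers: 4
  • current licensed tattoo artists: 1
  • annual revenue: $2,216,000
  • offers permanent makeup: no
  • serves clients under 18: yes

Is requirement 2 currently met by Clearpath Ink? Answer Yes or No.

2. sharps-disposal audit 649 days ago vs limit 730 → met

Yes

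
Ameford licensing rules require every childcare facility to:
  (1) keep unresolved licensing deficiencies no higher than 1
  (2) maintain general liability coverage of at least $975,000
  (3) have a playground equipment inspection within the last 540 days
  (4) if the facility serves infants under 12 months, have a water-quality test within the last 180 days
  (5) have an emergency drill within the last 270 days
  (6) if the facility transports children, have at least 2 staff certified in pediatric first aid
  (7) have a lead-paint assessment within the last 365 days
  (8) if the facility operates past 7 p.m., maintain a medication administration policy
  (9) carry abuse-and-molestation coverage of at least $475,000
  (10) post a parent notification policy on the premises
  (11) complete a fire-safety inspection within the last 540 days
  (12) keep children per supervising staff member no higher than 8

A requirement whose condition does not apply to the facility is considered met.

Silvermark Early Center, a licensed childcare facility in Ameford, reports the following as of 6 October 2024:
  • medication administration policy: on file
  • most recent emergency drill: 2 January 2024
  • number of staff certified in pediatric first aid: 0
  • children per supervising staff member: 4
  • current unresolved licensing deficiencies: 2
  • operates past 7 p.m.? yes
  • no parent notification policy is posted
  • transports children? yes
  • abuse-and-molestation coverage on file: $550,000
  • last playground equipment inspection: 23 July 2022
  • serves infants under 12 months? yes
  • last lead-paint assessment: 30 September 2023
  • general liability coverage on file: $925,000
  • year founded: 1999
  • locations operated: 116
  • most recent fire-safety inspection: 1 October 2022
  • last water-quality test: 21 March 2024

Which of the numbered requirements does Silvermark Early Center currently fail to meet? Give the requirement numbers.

1. unresolved licensing deficiencies 2 > 1 → not met
2. general liability coverage $925,000 < $975,000 → not met
3. playground equipment inspection 806 days ago vs limit 540 → not met
4. condition 'serves infants under 12 months' holds; water-quality test 199 days ago vs limit 180 → not met
5. emergency drill 278 days ago vs limit 270 → not met
6. condition 'transports children' holds; staff certified in pediatric first aid 0 < 2 → not met
7. lead-paint assessment 372 days ago vs limit 365 → not met
8. condition 'operates past 7 p.m.' holds; medication administration policy present → met
9. abuse-and-molestation coverage $550,000 ≥ $475,000 → met
10. parent notification policy absent → not met
11. fire-safety inspection 736 days ago vs limit 540 → not met
12. children per supervising staff member 4 ≤ 8 → met
Not met: 1, 2, 3, 4, 5, 6, 7, 10, 11

1, 2, 3, 4, 5, 6, 7, 10, 11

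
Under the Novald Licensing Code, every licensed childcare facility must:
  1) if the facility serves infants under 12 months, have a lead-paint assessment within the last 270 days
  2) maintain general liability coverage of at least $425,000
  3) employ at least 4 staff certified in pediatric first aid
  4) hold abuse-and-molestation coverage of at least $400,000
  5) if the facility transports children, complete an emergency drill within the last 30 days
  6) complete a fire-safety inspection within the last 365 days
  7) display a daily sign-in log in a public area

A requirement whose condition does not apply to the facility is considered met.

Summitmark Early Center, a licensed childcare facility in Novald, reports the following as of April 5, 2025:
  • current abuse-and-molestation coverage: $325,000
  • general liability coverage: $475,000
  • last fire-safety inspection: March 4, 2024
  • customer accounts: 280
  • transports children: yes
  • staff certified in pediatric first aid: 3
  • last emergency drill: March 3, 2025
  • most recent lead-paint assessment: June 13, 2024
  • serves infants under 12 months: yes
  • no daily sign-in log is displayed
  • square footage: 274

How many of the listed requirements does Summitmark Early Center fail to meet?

6

1. condition 'serves infants under 12 months' holds; lead-paint assessment 296 days ago vs limit 270 → not met
2. general liability coverage $475,000 ≥ $425,000 → met
3. staff certified in pediatric first aid 3 < 4 → not met
4. abuse-and-molestation coverage $325,000 < $400,000 → not met
5. condition 'transports children' holds; emergency drill 33 days ago vs limit 30 → not met
6. fire-safety inspection 397 days ago vs limit 365 → not met
7. daily sign-in log absent → not met
Not met: 6 of 7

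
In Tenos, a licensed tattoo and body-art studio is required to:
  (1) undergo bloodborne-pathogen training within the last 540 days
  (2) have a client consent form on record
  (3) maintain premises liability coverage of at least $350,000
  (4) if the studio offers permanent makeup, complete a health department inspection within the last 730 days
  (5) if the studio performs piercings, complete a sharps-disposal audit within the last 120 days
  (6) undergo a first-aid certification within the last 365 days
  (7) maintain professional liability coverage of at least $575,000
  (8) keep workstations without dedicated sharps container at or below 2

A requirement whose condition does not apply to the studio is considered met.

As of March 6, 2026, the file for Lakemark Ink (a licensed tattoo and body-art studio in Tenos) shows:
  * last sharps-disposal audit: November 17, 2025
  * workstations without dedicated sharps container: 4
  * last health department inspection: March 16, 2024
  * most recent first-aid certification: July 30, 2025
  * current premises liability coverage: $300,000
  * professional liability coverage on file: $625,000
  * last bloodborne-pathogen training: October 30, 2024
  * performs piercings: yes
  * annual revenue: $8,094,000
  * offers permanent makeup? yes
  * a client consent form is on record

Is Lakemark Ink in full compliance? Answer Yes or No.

1. bloodborne-pathogen training 492 days ago vs limit 540 → met
2. client consent form present → met
3. premises liability coverage $300,000 < $350,000 → not met
4. condition 'offers permanent makeup' holds; health department inspection 720 days ago vs limit 730 → met
5. condition 'performs piercings' holds; sharps-disposal audit 109 days ago vs limit 120 → met
6. first-aid certification 219 days ago vs limit 365 → met
7. professional liability coverage $625,000 ≥ $575,000 → met
8. workstations without dedicated sharps container 4 > 2 → not met
Not met: 3, 8

No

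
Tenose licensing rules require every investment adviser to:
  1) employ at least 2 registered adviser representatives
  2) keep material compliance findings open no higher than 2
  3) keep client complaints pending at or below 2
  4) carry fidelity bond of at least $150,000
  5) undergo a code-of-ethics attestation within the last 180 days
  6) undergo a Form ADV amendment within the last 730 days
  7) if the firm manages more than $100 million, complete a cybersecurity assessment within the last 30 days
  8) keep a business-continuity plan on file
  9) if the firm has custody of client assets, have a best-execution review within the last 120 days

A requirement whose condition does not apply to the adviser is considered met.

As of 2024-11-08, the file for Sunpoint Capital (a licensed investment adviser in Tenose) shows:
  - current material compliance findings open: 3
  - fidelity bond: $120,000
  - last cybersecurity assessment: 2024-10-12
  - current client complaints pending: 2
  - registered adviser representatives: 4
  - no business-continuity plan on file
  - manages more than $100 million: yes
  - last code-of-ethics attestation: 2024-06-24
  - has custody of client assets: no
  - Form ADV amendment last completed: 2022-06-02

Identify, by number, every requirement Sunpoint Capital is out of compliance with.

1. registered adviser representatives 4 ≥ 2 → met
2. material compliance findings open 3 > 2 → not met
3. client complaints pending 2 ≤ 2 → met
4. fidelity bond $120,000 < $150,000 → not met
5. code-of-ethics attestation 137 days ago vs limit 180 → met
6. Form ADV amendment 890 days ago vs limit 730 → not met
7. condition 'manages more than $100 million' holds; cybersecurity assessment 27 days ago vs limit 30 → met
8. business-continuity plan absent → not met
9. condition 'has custody of client assets' does not hold → requirement n/a → met
Not met: 2, 4, 6, 8

2, 4, 6, 8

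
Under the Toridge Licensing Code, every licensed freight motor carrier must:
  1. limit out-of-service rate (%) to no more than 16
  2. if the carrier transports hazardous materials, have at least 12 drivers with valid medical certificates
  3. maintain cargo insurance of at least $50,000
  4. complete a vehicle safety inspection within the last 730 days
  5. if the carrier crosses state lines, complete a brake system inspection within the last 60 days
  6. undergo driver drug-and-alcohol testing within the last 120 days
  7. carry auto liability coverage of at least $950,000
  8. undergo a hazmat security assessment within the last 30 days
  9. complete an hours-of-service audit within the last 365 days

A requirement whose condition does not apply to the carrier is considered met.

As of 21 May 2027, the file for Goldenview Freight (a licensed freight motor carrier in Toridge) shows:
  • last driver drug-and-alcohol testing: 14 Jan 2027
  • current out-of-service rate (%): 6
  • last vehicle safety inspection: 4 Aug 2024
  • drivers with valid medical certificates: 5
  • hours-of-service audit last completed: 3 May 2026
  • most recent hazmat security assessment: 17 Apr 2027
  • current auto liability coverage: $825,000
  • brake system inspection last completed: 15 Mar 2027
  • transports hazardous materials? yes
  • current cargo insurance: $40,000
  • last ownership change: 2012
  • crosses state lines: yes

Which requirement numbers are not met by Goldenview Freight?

1. out-of-service rate (%) 6 ≤ 16 → met
2. condition 'transports hazardous materials' holds; drivers with valid medical certificates 5 < 12 → not met
3. cargo insurance $40,000 < $50,000 → not met
4. vehicle safety inspection 1020 days ago vs limit 730 → not met
5. condition 'crosses state lines' holds; brake system inspection 67 days ago vs limit 60 → not met
6. driver drug-and-alcohol testing 127 days ago vs limit 120 → not met
7. auto liability coverage $825,000 < $950,000 → not met
8. hazmat security assessment 34 days ago vs limit 30 → not met
9. hours-of-service audit 383 days ago vs limit 365 → not met
Not met: 2, 3, 4, 5, 6, 7, 8, 9

2, 3, 4, 5, 6, 7, 8, 9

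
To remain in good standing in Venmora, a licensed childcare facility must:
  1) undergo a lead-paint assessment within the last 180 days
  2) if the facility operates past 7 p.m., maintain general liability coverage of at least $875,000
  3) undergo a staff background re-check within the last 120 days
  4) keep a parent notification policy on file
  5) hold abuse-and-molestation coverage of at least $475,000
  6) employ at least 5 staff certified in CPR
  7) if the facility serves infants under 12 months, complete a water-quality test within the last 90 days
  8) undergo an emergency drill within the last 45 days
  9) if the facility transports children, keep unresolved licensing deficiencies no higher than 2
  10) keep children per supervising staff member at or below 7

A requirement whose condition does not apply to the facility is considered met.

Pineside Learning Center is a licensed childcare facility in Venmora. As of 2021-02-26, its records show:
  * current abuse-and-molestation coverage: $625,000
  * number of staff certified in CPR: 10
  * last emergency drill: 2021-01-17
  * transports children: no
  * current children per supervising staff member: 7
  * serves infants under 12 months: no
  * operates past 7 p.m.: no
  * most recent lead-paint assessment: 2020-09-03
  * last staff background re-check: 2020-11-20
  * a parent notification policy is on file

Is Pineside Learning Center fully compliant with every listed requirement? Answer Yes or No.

Yes

1. lead-paint assessment 176 days ago vs limit 180 → met
2. condition 'operates past 7 p.m.' does not hold → requirement n/a → met
3. staff background re-check 98 days ago vs limit 120 → met
4. parent notification policy present → met
5. abuse-and-molestation coverage $625,000 ≥ $475,000 → met
6. staff certified in CPR 10 ≥ 5 → met
7. condition 'serves infants under 12 months' does not hold → requirement n/a → met
8. emergency drill 40 days ago vs limit 45 → met
9. condition 'transports children' does not hold → requirement n/a → met
10. children per supervising staff member 7 ≤ 7 → met
All met.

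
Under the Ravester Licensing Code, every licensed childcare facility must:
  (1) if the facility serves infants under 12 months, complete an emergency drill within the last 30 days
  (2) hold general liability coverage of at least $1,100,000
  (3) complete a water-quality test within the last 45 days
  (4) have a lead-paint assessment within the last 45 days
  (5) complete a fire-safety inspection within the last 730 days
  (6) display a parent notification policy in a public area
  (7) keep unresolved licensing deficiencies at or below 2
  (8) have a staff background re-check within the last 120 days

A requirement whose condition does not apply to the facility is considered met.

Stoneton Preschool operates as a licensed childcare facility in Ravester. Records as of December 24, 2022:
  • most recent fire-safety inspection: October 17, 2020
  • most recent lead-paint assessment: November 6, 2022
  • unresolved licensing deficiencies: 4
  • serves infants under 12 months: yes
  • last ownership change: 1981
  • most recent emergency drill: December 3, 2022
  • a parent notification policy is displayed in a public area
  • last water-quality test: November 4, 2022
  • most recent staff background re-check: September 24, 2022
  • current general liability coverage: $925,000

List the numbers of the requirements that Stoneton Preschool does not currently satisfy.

2, 3, 4, 5, 7

1. condition 'serves infants under 12 months' holds; emergency drill 21 days ago vs limit 30 → met
2. general liability coverage $925,000 < $1,100,000 → not met
3. water-quality test 50 days ago vs limit 45 → not met
4. lead-paint assessment 48 days ago vs limit 45 → not met
5. fire-safety inspection 798 days ago vs limit 730 → not met
6. parent notification policy present → met
7. unresolved licensing deficiencies 4 > 2 → not met
8. staff background re-check 91 days ago vs limit 120 → met
Not met: 2, 3, 4, 5, 7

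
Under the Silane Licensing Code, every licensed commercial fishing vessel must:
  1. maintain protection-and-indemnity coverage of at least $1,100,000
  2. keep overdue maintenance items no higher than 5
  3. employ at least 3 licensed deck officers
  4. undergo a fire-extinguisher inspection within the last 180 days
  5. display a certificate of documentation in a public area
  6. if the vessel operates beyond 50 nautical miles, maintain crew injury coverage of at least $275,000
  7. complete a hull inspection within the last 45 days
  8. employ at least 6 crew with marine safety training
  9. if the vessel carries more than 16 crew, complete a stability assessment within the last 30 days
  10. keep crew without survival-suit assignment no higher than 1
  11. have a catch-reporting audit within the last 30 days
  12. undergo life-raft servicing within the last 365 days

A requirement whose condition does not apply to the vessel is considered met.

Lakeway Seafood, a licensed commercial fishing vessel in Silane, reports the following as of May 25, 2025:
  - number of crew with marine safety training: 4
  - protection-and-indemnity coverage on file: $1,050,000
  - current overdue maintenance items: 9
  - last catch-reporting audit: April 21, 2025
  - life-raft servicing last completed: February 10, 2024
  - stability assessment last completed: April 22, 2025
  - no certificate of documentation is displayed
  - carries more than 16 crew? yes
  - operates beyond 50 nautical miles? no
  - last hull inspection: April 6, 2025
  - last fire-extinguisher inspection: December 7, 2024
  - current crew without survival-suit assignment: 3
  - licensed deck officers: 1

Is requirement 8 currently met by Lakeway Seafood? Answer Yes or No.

8. crew with marine safety training 4 < 6 → not met

No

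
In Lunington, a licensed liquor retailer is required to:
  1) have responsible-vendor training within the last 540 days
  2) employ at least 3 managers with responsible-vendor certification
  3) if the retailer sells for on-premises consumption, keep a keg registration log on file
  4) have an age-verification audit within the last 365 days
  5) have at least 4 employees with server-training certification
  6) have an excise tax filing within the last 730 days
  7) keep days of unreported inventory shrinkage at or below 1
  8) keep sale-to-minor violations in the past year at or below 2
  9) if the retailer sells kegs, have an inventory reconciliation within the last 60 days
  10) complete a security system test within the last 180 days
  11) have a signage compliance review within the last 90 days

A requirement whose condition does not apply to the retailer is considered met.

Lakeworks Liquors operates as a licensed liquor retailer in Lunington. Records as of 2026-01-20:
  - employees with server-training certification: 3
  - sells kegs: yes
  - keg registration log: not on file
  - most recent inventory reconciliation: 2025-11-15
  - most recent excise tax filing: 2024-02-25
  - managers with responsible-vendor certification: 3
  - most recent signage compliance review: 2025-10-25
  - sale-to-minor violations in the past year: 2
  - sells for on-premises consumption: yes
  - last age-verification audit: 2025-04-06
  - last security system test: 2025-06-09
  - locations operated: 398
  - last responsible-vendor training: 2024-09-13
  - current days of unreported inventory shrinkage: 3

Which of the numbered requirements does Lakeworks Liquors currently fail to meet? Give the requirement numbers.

3, 5, 7, 9, 10

1. responsible-vendor training 494 days ago vs limit 540 → met
2. managers with responsible-vendor certification 3 ≥ 3 → met
3. condition 'sells for on-premises consumption' holds; keg registration log absent → not met
4. age-verification audit 289 days ago vs limit 365 → met
5. employees with server-training certification 3 < 4 → not met
6. excise tax filing 695 days ago vs limit 730 → met
7. days of unreported inventory shrinkage 3 > 1 → not met
8. sale-to-minor violations in the past year 2 ≤ 2 → met
9. condition 'sells kegs' holds; inventory reconciliation 66 days ago vs limit 60 → not met
10. security system test 225 days ago vs limit 180 → not met
11. signage compliance review 87 days ago vs limit 90 → met
Not met: 3, 5, 7, 9, 10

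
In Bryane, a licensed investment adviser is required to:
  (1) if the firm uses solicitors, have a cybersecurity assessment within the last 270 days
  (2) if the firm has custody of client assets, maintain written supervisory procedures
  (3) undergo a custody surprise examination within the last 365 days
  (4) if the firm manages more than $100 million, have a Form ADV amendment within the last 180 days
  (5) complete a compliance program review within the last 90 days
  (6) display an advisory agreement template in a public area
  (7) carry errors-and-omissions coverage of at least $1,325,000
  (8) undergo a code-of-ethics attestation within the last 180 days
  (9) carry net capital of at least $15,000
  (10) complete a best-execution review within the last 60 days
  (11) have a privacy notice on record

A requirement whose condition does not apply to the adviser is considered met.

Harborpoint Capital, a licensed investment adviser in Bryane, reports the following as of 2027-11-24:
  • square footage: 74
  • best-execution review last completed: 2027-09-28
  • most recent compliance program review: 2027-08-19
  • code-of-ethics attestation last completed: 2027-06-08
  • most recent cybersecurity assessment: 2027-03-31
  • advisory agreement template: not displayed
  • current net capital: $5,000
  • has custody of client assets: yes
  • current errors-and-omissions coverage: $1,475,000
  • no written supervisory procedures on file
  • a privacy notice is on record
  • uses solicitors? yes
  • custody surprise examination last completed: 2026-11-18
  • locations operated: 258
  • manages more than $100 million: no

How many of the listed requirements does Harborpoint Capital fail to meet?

5

1. condition 'uses solicitors' holds; cybersecurity assessment 238 days ago vs limit 270 → met
2. condition 'has custody of client assets' holds; written supervisory procedures absent → not met
3. custody surprise examination 371 days ago vs limit 365 → not met
4. condition 'manages more than $100 million' does not hold → requirement n/a → met
5. compliance program review 97 days ago vs limit 90 → not met
6. advisory agreement template absent → not met
7. errors-and-omissions coverage $1,475,000 ≥ $1,325,000 → met
8. code-of-ethics attestation 169 days ago vs limit 180 → met
9. net capital $5,000 < $15,000 → not met
10. best-execution review 57 days ago vs limit 60 → met
11. privacy notice present → met
Not met: 5 of 11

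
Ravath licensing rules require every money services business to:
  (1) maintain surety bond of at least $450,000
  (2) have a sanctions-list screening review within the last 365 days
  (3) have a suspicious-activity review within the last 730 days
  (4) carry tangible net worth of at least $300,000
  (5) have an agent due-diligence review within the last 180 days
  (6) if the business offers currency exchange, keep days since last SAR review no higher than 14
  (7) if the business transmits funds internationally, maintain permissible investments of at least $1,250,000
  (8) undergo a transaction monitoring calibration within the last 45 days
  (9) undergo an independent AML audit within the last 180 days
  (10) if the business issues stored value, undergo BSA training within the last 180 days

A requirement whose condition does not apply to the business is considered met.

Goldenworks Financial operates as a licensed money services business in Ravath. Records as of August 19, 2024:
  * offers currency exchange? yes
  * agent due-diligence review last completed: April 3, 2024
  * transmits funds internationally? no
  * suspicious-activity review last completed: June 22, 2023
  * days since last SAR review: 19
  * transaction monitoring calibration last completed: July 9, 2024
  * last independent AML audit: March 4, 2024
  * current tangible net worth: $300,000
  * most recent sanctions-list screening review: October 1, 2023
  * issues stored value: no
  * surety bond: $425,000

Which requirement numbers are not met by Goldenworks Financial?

1. surety bond $425,000 < $450,000 → not met
2. sanctions-list screening review 323 days ago vs limit 365 → met
3. suspicious-activity review 424 days ago vs limit 730 → met
4. tangible net worth $300,000 ≥ $300,000 → met
5. agent due-diligence review 138 days ago vs limit 180 → met
6. condition 'offers currency exchange' holds; days since last SAR review 19 > 14 → not met
7. condition 'transmits funds internationally' does not hold → requirement n/a → met
8. transaction monitoring calibration 41 days ago vs limit 45 → met
9. independent AML audit 168 days ago vs limit 180 → met
10. condition 'issues stored value' does not hold → requirement n/a → met
Not met: 1, 6

1, 6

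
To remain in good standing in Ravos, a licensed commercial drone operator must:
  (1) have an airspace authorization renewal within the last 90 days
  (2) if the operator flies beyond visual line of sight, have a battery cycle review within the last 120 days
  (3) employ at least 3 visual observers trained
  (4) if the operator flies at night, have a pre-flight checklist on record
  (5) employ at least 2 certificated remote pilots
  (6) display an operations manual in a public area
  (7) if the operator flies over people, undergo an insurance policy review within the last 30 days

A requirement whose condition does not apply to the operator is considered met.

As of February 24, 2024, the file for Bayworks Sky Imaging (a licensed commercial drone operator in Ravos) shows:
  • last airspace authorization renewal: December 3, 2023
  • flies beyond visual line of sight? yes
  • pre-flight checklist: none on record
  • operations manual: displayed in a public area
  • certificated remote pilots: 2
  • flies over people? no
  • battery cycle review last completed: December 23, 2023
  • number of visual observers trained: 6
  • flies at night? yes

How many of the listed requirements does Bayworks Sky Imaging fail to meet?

1. airspace authorization renewal 83 days ago vs limit 90 → met
2. condition 'flies beyond visual line of sight' holds; battery cycle review 63 days ago vs limit 120 → met
3. visual observers trained 6 ≥ 3 → met
4. condition 'flies at night' holds; pre-flight checklist absent → not met
5. certificated remote pilots 2 ≥ 2 → met
6. operations manual present → met
7. condition 'flies over people' does not hold → requirement n/a → met
Not met: 1 of 7

1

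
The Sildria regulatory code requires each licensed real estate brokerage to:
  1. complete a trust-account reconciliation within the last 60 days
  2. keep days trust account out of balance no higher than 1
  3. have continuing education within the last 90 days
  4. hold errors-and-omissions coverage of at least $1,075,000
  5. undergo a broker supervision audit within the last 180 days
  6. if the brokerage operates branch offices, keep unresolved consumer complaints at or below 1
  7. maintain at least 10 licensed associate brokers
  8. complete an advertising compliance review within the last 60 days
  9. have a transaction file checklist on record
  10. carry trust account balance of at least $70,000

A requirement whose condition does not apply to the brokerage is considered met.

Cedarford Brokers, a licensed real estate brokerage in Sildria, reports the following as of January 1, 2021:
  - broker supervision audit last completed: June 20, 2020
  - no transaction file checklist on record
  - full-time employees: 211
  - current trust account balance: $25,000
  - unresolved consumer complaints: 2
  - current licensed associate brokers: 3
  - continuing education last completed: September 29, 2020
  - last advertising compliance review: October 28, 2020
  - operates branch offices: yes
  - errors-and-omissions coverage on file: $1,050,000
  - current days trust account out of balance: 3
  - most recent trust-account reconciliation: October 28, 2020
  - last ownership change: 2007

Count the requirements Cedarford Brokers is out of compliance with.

1. trust-account reconciliation 65 days ago vs limit 60 → not met
2. days trust account out of balance 3 > 1 → not met
3. continuing education 94 days ago vs limit 90 → not met
4. errors-and-omissions coverage $1,050,000 < $1,075,000 → not met
5. broker supervision audit 195 days ago vs limit 180 → not met
6. condition 'operates branch offices' holds; unresolved consumer complaints 2 > 1 → not met
7. licensed associate brokers 3 < 10 → not met
8. advertising compliance review 65 days ago vs limit 60 → not met
9. transaction file checklist absent → not met
10. trust account balance $25,000 < $70,000 → not met
Not met: 10 of 10

10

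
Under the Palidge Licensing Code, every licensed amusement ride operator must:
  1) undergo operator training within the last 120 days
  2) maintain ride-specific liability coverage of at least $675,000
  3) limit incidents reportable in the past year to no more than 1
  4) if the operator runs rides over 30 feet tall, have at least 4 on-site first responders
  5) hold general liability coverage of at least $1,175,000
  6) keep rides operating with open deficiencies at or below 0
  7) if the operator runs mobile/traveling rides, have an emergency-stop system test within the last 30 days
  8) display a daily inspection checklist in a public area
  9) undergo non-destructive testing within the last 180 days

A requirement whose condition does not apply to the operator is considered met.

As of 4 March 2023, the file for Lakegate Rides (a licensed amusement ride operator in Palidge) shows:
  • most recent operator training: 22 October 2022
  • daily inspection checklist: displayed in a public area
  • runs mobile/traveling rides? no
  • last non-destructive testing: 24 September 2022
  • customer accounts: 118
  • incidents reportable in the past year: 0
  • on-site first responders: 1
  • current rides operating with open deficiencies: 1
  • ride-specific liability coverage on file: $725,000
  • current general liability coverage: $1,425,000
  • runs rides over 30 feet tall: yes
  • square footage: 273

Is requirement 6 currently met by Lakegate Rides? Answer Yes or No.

6. rides operating with open deficiencies 1 > 0 → not met

No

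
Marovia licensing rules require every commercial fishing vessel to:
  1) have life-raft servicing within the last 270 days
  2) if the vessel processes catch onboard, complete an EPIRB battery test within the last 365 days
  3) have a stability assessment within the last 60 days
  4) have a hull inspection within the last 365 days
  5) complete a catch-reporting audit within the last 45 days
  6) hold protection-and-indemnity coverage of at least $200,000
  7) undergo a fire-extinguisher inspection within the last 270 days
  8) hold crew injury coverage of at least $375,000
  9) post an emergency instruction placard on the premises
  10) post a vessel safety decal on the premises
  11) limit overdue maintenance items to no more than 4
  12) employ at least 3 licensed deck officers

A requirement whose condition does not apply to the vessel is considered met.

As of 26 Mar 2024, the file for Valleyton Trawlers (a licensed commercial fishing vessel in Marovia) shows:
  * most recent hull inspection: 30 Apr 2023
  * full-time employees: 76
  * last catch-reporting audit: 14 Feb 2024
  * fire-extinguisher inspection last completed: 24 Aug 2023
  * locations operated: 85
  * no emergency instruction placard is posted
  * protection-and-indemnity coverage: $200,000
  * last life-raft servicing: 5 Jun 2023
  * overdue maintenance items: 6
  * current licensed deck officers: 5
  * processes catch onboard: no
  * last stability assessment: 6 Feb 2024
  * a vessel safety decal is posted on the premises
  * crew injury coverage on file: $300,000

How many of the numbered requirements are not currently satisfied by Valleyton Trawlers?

4

1. life-raft servicing 295 days ago vs limit 270 → not met
2. condition 'processes catch onboard' does not hold → requirement n/a → met
3. stability assessment 49 days ago vs limit 60 → met
4. hull inspection 331 days ago vs limit 365 → met
5. catch-reporting audit 41 days ago vs limit 45 → met
6. protection-and-indemnity coverage $200,000 ≥ $200,000 → met
7. fire-extinguisher inspection 215 days ago vs limit 270 → met
8. crew injury coverage $300,000 < $375,000 → not met
9. emergency instruction placard absent → not met
10. vessel safety decal present → met
11. overdue maintenance items 6 > 4 → not met
12. licensed deck officers 5 ≥ 3 → met
Not met: 4 of 12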